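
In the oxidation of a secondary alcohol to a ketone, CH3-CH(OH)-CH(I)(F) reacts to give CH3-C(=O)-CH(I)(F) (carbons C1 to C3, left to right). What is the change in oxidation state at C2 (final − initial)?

+2

Before: C2 has 2 bonds to C, 1 bond to H, 1 bond to O → oxidation state 0.
After: C2 has 2 bonds to C, 2 bonds to O → oxidation state +2.
Δ = +2 − (0) = +2, so this is an oxidation at C2.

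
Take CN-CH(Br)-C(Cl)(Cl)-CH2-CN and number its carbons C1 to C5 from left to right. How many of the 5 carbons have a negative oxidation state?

Bonds to more-electronegative neighbours contribute +1 each, bonds to H or metals contribute −1 each, and C–C bonds contribute 0. Tallying each carbon:
C1: 1C, 3N → 0 + 3 = +3
C2: 2C, 1H, 1Br → 0 − 1 + 1 = 0
C3: 2C, 2Cl → 0 + 2 = +2
C4: 2C, 2H → 0 − 2 = -2
C5: 1C, 3N → 0 + 3 = +3
1 carbon (C4) meets the condition.

1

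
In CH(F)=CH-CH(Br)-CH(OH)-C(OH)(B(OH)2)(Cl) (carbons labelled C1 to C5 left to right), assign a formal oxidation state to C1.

0

Assign +1 per bond to O/N/halogen, −1 per bond to H or an electropositive element, and 0 per bond to carbon.
C1 has a double bond to C (2×0 = 0), one bond to F (+1), one bond to H (-1).
Oxidation state = 0 + 1 − 1 = 0.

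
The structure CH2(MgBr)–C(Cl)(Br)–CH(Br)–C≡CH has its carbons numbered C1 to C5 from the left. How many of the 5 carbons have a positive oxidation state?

Count +1 for every bond to an atom more electronegative than carbon and −1 for every bond to one less electronegative; C–C bonds are 0. Tallying each carbon:
C1: 1C, 2H, 1Mg → 0 − 2 − 1 = -3
C2: 2C, 1Cl, 1Br → 0 + 1 + 1 = +2
C3: 2C, 1H, 1Br → 0 − 1 + 1 = 0
C4: 4C → 0 = 0
C5: 3C, 1H → 0 − 1 = -1
1 carbon (C2) meets the condition.

1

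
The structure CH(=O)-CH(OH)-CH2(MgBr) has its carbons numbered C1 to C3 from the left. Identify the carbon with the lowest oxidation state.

Tallying each carbon's bonds:
C1: 1C, 1H, 2O → 0 − 1 + 2 = +1
C2: 2C, 1H, 1O → 0 − 1 + 1 = 0
C3: 1C, 2H, 1Mg → 0 − 2 − 1 = -3
The most reduced carbon is C3 at -3.

C3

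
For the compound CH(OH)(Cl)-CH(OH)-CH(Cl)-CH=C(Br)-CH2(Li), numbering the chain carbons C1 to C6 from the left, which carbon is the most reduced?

Tallying each carbon's bonds:
C1: 1C, 1H, 1O, 1Cl → 0 − 1 + 1 + 1 = +1
C2: 2C, 1H, 1O → 0 − 1 + 1 = 0
C3: 2C, 1H, 1Cl → 0 − 1 + 1 = 0
C4: 3C, 1H → 0 − 1 = -1
C5: 3C, 1Br → 0 + 1 = +1
C6: 1C, 2H, 1Li → 0 − 2 − 1 = -3
The most reduced carbon is C6 at -3.

C6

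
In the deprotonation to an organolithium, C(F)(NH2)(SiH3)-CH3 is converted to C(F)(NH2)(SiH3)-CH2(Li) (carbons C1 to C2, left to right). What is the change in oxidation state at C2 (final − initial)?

Before: C2 has 1 bond to C, 3 bonds to H → oxidation state -3.
After: C2 has 1 bond to C, 2 bonds to H, 1 bond to Li → oxidation state -3.
Δ = -3 − (-3) = 0, so no net redox change at C2.

0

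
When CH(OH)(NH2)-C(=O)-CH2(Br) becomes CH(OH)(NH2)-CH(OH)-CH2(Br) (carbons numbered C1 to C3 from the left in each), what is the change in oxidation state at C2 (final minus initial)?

-2

Before: C2 has 2 bonds to C, 2 bonds to O → oxidation state +2.
After: C2 has 2 bonds to C, 1 bond to H, 1 bond to O → oxidation state 0.
Δ = 0 − (+2) = -2, so this is a reduction at C2.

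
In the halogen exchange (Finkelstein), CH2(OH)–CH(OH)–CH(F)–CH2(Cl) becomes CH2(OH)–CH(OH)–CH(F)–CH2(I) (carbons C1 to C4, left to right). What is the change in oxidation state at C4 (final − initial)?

0

Before: C4 has 1 bond to C, 2 bonds to H, 1 bond to Cl → oxidation state -1.
After: C4 has 1 bond to C, 2 bonds to H, 1 bond to I → oxidation state -1.
Δ = -1 − (-1) = 0, so no net redox change at C4.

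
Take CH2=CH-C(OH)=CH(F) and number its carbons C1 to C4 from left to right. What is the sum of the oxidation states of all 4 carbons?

-2

Tallying each carbon's bonds:
C1: 2C, 2H → 0 − 2 = -2
C2: 3C, 1H → 0 − 1 = -1
C3: 3C, 1O → 0 + 1 = +1
C4: 2C, 1H, 1F → 0 − 1 + 1 = 0
Sum = -2 − 1 + 1 + 0 = -2.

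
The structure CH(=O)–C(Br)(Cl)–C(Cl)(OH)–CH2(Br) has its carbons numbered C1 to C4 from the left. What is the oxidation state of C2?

Each bond to a more electronegative atom (O, N, halogen) counts +1, each bond to a less electronegative atom (H, metal, B, Si) counts −1, and each C–C bond counts 0.
C2 has one bond to C (0), one bond to C (0), one bond to Br (+1), one bond to Cl (+1).
Oxidation state = 0 + 0 + 1 + 1 = +2.

+2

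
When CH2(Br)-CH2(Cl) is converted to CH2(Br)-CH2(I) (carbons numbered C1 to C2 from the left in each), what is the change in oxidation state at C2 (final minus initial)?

Before: C2 has 1 bond to C, 2 bonds to H, 1 bond to Cl → oxidation state -1.
After: C2 has 1 bond to C, 2 bonds to H, 1 bond to I → oxidation state -1.
Δ = -1 − (-1) = 0, so no net redox change at C2.

0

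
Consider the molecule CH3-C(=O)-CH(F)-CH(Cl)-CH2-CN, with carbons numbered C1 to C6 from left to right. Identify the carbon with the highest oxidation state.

C6

Count +1 for every bond to an atom more electronegative than carbon and −1 for every bond to one less electronegative; C–C bonds are 0. Tallying each carbon:
C1: 1C, 3H → 0 − 3 = -3
C2: 2C, 2O → 0 + 2 = +2
C3: 2C, 1H, 1F → 0 − 1 + 1 = 0
C4: 2C, 1H, 1Cl → 0 − 1 + 1 = 0
C5: 2C, 2H → 0 − 2 = -2
C6: 1C, 3N → 0 + 3 = +3
The most oxidised carbon is C6 at +3.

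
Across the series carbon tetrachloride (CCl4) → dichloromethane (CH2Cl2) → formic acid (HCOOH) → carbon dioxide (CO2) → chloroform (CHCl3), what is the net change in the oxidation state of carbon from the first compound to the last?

-2

Carbon oxidation states along the series — carbon tetrachloride: +4, dichloromethane: 0, formic acid: +2, carbon dioxide: +4, chloroform: +2.
Net change = +2 − (+4) = -2.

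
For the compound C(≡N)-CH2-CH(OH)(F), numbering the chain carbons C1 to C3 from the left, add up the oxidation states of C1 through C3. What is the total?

+2

Count +1 for every bond to an atom more electronegative than carbon and −1 for every bond to one less electronegative; C–C bonds are 0. Tallying each carbon:
C1: 1C, 3N → 0 + 3 = +3
C2: 2C, 2H → 0 − 2 = -2
C3: 1C, 1H, 1O, 1F → 0 − 1 + 1 + 1 = +1
Sum = +3 − 2 + 1 = +2.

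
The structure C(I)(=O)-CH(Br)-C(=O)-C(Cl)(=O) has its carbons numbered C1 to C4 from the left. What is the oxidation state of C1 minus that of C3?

C1: 1C, 2O, 1I → 0 + 2 + 1 = +3
C3: 2C, 2O → 0 + 2 = +2
Difference: +3 − (+2) = +1.

+1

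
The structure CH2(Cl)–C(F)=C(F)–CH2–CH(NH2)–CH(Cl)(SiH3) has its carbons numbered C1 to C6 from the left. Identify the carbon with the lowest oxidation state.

C4

Tallying each carbon's bonds:
C1: 1C, 2H, 1Cl → 0 − 2 + 1 = -1
C2: 3C, 1F → 0 + 1 = +1
C3: 3C, 1F → 0 + 1 = +1
C4: 2C, 2H → 0 − 2 = -2
C5: 2C, 1H, 1N → 0 − 1 + 1 = 0
C6: 1C, 1H, 1Cl, 1Si → 0 − 1 + 1 − 1 = -1
The most reduced carbon is C4 at -2.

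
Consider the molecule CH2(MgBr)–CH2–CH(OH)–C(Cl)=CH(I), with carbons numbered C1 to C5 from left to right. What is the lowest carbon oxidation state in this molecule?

-3

Each bond to a more electronegative atom (O, N, halogen) counts +1, each bond to a less electronegative atom (H, metal, B, Si) counts −1, and each C–C bond counts 0. Tallying each carbon:
C1: 1C, 2H, 1Mg → 0 − 2 − 1 = -3
C2: 2C, 2H → 0 − 2 = -2
C3: 2C, 1H, 1O → 0 − 1 + 1 = 0
C4: 3C, 1Cl → 0 + 1 = +1
C5: 2C, 1H, 1I → 0 − 1 + 1 = 0
The lowest value is -3.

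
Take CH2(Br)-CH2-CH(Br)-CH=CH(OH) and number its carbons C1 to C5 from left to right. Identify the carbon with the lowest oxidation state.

C2

Tallying each carbon's bonds:
C1: 1C, 2H, 1Br → 0 − 2 + 1 = -1
C2: 2C, 2H → 0 − 2 = -2
C3: 2C, 1H, 1Br → 0 − 1 + 1 = 0
C4: 3C, 1H → 0 − 1 = -1
C5: 2C, 1H, 1O → 0 − 1 + 1 = 0
The most reduced carbon is C2 at -2.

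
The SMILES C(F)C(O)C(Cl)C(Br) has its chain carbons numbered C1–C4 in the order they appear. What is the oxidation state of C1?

Assign +1 per bond to O/N/halogen, −1 per bond to H or an electropositive element, and 0 per bond to carbon.
C1 has one bond to C (0), one bond to F (+1), one bond to H (-1), one bond to H (-1).
Oxidation state = 0 + 1 − 1 − 1 = -1.

-1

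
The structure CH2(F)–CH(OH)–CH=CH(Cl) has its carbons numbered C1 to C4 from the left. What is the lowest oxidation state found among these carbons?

Count +1 for every bond to an atom more electronegative than carbon and −1 for every bond to one less electronegative; C–C bonds are 0. Tallying each carbon:
C1: 1C, 2H, 1F → 0 − 2 + 1 = -1
C2: 2C, 1H, 1O → 0 − 1 + 1 = 0
C3: 3C, 1H → 0 − 1 = -1
C4: 2C, 1H, 1Cl → 0 − 1 + 1 = 0
The lowest value is -1.

-1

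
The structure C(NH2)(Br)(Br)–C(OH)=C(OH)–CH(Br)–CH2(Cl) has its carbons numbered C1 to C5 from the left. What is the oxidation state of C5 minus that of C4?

-1

C5: 1C, 2H, 1Cl → 0 − 2 + 1 = -1
C4: 2C, 1H, 1Br → 0 − 1 + 1 = 0
Difference: -1 − (0) = -1.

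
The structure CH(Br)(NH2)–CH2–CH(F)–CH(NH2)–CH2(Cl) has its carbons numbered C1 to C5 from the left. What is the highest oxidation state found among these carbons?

Tallying each carbon's bonds:
C1: 1C, 1H, 1N, 1Br → 0 − 1 + 1 + 1 = +1
C2: 2C, 2H → 0 − 2 = -2
C3: 2C, 1H, 1F → 0 − 1 + 1 = 0
C4: 2C, 1H, 1N → 0 − 1 + 1 = 0
C5: 1C, 2H, 1Cl → 0 − 2 + 1 = -1
The highest value is +1.

+1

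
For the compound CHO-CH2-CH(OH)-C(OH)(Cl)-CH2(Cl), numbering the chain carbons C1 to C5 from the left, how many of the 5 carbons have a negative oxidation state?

2

Tallying each carbon's bonds:
C1: 1C, 1H, 2O → 0 − 1 + 2 = +1
C2: 2C, 2H → 0 − 2 = -2
C3: 2C, 1H, 1O → 0 − 1 + 1 = 0
C4: 2C, 1O, 1Cl → 0 + 1 + 1 = +2
C5: 1C, 2H, 1Cl → 0 − 2 + 1 = -1
2 carbons (C2, C5) meet the condition.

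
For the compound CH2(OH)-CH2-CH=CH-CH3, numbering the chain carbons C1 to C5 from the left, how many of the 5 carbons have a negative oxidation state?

5

Tallying each carbon's bonds:
C1: 1C, 2H, 1O → 0 − 2 + 1 = -1
C2: 2C, 2H → 0 − 2 = -2
C3: 3C, 1H → 0 − 1 = -1
C4: 3C, 1H → 0 − 1 = -1
C5: 1C, 3H → 0 − 3 = -3
5 carbons (C1, C2, C3, C4, C5) meet the condition.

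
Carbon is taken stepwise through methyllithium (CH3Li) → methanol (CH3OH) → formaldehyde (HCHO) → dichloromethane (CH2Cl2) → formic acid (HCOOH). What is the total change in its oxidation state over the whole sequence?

+6

Carbon oxidation states along the series — methyllithium: -4, methanol: -2, formaldehyde: 0, dichloromethane: 0, formic acid: +2.
Net change = +2 − (-4) = +6.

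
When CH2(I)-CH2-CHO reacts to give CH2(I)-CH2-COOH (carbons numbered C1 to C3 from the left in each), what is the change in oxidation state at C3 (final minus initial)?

Before: C3 has 1 bond to C, 1 bond to H, 2 bonds to O → oxidation state +1.
After: C3 has 1 bond to C, 3 bonds to O → oxidation state +3.
Δ = +3 − (+1) = +2, so this is an oxidation at C3.

+2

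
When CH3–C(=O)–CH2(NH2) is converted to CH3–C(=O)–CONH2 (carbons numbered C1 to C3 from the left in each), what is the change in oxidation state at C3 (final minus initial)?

Before: C3 has 1 bond to C, 2 bonds to H, 1 bond to N → oxidation state -1.
After: C3 has 1 bond to C, 2 bonds to O, 1 bond to N → oxidation state +3.
Δ = +3 − (-1) = +4, so this is an oxidation at C3.

+4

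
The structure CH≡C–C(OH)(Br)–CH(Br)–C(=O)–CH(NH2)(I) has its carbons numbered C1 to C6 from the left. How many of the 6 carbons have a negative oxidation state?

Tallying each carbon's bonds:
C1: 3C, 1H → 0 − 1 = -1
C2: 4C → 0 = 0
C3: 2C, 1O, 1Br → 0 + 1 + 1 = +2
C4: 2C, 1H, 1Br → 0 − 1 + 1 = 0
C5: 2C, 2O → 0 + 2 = +2
C6: 1C, 1H, 1N, 1I → 0 − 1 + 1 + 1 = +1
1 carbon (C1) meets the condition.

1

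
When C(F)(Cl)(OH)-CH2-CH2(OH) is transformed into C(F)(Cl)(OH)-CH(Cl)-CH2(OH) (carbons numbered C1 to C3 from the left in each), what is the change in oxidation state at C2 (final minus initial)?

Before: C2 has 2 bonds to C, 2 bonds to H → oxidation state -2.
After: C2 has 2 bonds to C, 1 bond to H, 1 bond to Cl → oxidation state 0.
Δ = 0 − (-2) = +2, so this is an oxidation at C2.

+2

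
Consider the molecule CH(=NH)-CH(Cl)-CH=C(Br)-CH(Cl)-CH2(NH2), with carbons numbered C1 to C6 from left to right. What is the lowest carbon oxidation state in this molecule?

Count +1 for every bond to an atom more electronegative than carbon and −1 for every bond to one less electronegative; C–C bonds are 0. Tallying each carbon:
C1: 1C, 1H, 2N → 0 − 1 + 2 = +1
C2: 2C, 1H, 1Cl → 0 − 1 + 1 = 0
C3: 3C, 1H → 0 − 1 = -1
C4: 3C, 1Br → 0 + 1 = +1
C5: 2C, 1H, 1Cl → 0 − 1 + 1 = 0
C6: 1C, 2H, 1N → 0 − 2 + 1 = -1
The lowest value is -1.

-1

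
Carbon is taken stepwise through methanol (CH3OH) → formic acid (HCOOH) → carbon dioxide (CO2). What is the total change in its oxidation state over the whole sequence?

Carbon oxidation states along the series — methanol: -2, formic acid: +2, carbon dioxide: +4.
Net change = +4 − (-2) = +6.

+6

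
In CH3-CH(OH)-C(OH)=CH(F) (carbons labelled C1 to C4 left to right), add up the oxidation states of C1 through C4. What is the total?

-2

Assign +1 per bond to O/N/halogen, −1 per bond to H or an electropositive element, and 0 per bond to carbon. Tallying each carbon:
C1: 1C, 3H → 0 − 3 = -3
C2: 2C, 1H, 1O → 0 − 1 + 1 = 0
C3: 3C, 1O → 0 + 1 = +1
C4: 2C, 1H, 1F → 0 − 1 + 1 = 0
Sum = -3 + 0 + 1 + 0 = -2.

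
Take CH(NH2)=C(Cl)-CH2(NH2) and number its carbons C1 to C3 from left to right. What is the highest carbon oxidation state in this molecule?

+1

Assign +1 per bond to O/N/halogen, −1 per bond to H or an electropositive element, and 0 per bond to carbon. Tallying each carbon:
C1: 2C, 1H, 1N → 0 − 1 + 1 = 0
C2: 3C, 1Cl → 0 + 1 = +1
C3: 1C, 2H, 1N → 0 − 2 + 1 = -1
The highest value is +1.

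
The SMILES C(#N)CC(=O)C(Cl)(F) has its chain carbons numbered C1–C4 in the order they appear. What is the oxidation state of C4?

Count +1 for every bond to an atom more electronegative than carbon and −1 for every bond to one less electronegative; C–C bonds are 0.
C4 has one bond to C (0), one bond to H (-1), one bond to Cl (+1), one bond to F (+1).
Oxidation state = 0 − 1 + 1 + 1 = +1.

+1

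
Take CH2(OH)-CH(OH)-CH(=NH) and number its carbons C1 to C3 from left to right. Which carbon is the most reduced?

Tallying each carbon's bonds:
C1: 1C, 2H, 1O → 0 − 2 + 1 = -1
C2: 2C, 1H, 1O → 0 − 1 + 1 = 0
C3: 1C, 1H, 2N → 0 − 1 + 2 = +1
The most reduced carbon is C1 at -1.

C1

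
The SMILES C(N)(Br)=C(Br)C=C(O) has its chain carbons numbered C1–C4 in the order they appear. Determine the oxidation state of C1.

+2

Count +1 for every bond to an atom more electronegative than carbon and −1 for every bond to one less electronegative; C–C bonds are 0.
C1 has a double bond to C (2×0 = 0), one bond to N (+1), one bond to Br (+1).
Oxidation state = 0 + 1 + 1 = +2.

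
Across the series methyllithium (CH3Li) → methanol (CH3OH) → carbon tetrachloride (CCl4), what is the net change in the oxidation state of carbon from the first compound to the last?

Carbon oxidation states along the series — methyllithium: -4, methanol: -2, carbon tetrachloride: +4.
Net change = +4 − (-4) = +8.

+8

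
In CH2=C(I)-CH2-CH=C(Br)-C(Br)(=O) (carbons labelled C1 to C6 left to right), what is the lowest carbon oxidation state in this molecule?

-2

Each bond to a more electronegative atom (O, N, halogen) counts +1, each bond to a less electronegative atom (H, metal, B, Si) counts −1, and each C–C bond counts 0. Tallying each carbon:
C1: 2C, 2H → 0 − 2 = -2
C2: 3C, 1I → 0 + 1 = +1
C3: 2C, 2H → 0 − 2 = -2
C4: 3C, 1H → 0 − 1 = -1
C5: 3C, 1Br → 0 + 1 = +1
C6: 1C, 2O, 1Br → 0 + 2 + 1 = +3
The lowest value is -2.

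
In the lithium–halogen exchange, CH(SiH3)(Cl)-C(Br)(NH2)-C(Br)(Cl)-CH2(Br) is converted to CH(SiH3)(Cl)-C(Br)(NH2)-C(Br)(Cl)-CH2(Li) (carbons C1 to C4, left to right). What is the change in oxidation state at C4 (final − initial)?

-2

Before: C4 has 1 bond to C, 2 bonds to H, 1 bond to Br → oxidation state -1.
After: C4 has 1 bond to C, 2 bonds to H, 1 bond to Li → oxidation state -3.
Δ = -3 − (-1) = -2, so this is a reduction at C4.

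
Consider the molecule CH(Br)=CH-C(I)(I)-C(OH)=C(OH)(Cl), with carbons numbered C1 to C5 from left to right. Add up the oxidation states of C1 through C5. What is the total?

Tallying each carbon's bonds:
C1: 2C, 1H, 1Br → 0 − 1 + 1 = 0
C2: 3C, 1H → 0 − 1 = -1
C3: 2C, 2I → 0 + 2 = +2
C4: 3C, 1O → 0 + 1 = +1
C5: 2C, 1O, 1Cl → 0 + 1 + 1 = +2
Sum = 0 − 1 + 2 + 1 + 2 = +4.

+4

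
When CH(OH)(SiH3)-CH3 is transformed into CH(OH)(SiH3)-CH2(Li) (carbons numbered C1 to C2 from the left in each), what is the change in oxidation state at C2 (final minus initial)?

0

Before: C2 has 1 bond to C, 3 bonds to H → oxidation state -3.
After: C2 has 1 bond to C, 2 bonds to H, 1 bond to Li → oxidation state -3.
Δ = -3 − (-3) = 0, so no net redox change at C2.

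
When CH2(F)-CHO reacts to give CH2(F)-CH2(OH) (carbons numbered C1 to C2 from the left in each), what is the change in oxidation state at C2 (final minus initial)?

-2

Before: C2 has 1 bond to C, 1 bond to H, 2 bonds to O → oxidation state +1.
After: C2 has 1 bond to C, 2 bonds to H, 1 bond to O → oxidation state -1.
Δ = -1 − (+1) = -2, so this is a reduction at C2.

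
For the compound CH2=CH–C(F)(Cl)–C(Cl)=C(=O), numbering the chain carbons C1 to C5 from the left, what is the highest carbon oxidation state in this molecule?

Tallying each carbon's bonds:
C1: 2C, 2H → 0 − 2 = -2
C2: 3C, 1H → 0 − 1 = -1
C3: 2C, 1F, 1Cl → 0 + 1 + 1 = +2
C4: 3C, 1Cl → 0 + 1 = +1
C5: 2C, 2O → 0 + 2 = +2
The highest value is +2.

+2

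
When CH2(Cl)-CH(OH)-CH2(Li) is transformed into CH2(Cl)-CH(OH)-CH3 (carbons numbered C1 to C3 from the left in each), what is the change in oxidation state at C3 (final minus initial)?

Before: C3 has 1 bond to C, 2 bonds to H, 1 bond to Li → oxidation state -3.
After: C3 has 1 bond to C, 3 bonds to H → oxidation state -3.
Δ = -3 − (-3) = 0, so no net redox change at C3.

0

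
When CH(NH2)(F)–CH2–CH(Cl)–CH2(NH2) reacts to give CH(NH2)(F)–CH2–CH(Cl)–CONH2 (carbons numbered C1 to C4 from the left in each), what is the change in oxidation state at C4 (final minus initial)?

+4

Before: C4 has 1 bond to C, 2 bonds to H, 1 bond to N → oxidation state -1.
After: C4 has 1 bond to C, 2 bonds to O, 1 bond to N → oxidation state +3.
Δ = +3 − (-1) = +4, so this is an oxidation at C4.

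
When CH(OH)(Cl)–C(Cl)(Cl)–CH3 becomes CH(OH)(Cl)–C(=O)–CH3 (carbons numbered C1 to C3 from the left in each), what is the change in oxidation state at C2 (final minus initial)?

0

Before: C2 has 2 bonds to C, 2 bonds to Cl → oxidation state +2.
After: C2 has 2 bonds to C, 2 bonds to O → oxidation state +2.
Δ = +2 − (+2) = 0, so no net redox change at C2.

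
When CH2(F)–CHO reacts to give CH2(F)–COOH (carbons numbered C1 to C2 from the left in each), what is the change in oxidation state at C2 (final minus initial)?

+2

Before: C2 has 1 bond to C, 1 bond to H, 2 bonds to O → oxidation state +1.
After: C2 has 1 bond to C, 3 bonds to O → oxidation state +3.
Δ = +3 − (+1) = +2, so this is an oxidation at C2.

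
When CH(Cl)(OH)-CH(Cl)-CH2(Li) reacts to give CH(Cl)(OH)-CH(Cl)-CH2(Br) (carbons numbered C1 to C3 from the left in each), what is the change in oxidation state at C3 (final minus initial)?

+2

Before: C3 has 1 bond to C, 2 bonds to H, 1 bond to Li → oxidation state -3.
After: C3 has 1 bond to C, 2 bonds to H, 1 bond to Br → oxidation state -1.
Δ = -1 − (-3) = +2, so this is an oxidation at C3.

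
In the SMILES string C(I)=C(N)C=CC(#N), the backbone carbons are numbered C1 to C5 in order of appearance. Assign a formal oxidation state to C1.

0

Bonds to more-electronegative neighbours contribute +1 each, bonds to H or metals contribute −1 each, and C–C bonds contribute 0.
C1 has a double bond to C (2×0 = 0), one bond to H (-1), one bond to I (+1).
Oxidation state = 0 − 1 + 1 = 0.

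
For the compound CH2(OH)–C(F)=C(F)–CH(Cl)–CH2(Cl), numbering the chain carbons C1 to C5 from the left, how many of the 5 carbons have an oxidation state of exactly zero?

Tallying each carbon's bonds:
C1: 1C, 2H, 1O → 0 − 2 + 1 = -1
C2: 3C, 1F → 0 + 1 = +1
C3: 3C, 1F → 0 + 1 = +1
C4: 2C, 1H, 1Cl → 0 − 1 + 1 = 0
C5: 1C, 2H, 1Cl → 0 − 2 + 1 = -1
1 carbon (C4) meets the condition.

1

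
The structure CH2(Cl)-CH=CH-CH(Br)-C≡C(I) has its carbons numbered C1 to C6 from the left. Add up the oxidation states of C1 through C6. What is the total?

-2

Bonds to more-electronegative neighbours contribute +1 each, bonds to H or metals contribute −1 each, and C–C bonds contribute 0. Tallying each carbon:
C1: 1C, 2H, 1Cl → 0 − 2 + 1 = -1
C2: 3C, 1H → 0 − 1 = -1
C3: 3C, 1H → 0 − 1 = -1
C4: 2C, 1H, 1Br → 0 − 1 + 1 = 0
C5: 4C → 0 = 0
C6: 3C, 1I → 0 + 1 = +1
Sum = -1 − 1 − 1 + 0 + 0 + 1 = -2.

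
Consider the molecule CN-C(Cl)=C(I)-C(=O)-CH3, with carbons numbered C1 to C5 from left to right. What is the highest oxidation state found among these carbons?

+3

Bonds to more-electronegative neighbours contribute +1 each, bonds to H or metals contribute −1 each, and C–C bonds contribute 0. Tallying each carbon:
C1: 1C, 3N → 0 + 3 = +3
C2: 3C, 1Cl → 0 + 1 = +1
C3: 3C, 1I → 0 + 1 = +1
C4: 2C, 2O → 0 + 2 = +2
C5: 1C, 3H → 0 − 3 = -3
The highest value is +3.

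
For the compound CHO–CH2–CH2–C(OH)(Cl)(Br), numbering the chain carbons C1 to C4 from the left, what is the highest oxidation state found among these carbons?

Bonds to more-electronegative neighbours contribute +1 each, bonds to H or metals contribute −1 each, and C–C bonds contribute 0. Tallying each carbon:
C1: 1C, 1H, 2O → 0 − 1 + 2 = +1
C2: 2C, 2H → 0 − 2 = -2
C3: 2C, 2H → 0 − 2 = -2
C4: 1C, 1O, 1Cl, 1Br → 0 + 1 + 1 + 1 = +3
The highest value is +3.

+3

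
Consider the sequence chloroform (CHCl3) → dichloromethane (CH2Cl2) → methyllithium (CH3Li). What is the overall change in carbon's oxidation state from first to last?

Carbon oxidation states along the series — chloroform: +2, dichloromethane: 0, methyllithium: -4.
Net change = -4 − (+2) = -6.

-6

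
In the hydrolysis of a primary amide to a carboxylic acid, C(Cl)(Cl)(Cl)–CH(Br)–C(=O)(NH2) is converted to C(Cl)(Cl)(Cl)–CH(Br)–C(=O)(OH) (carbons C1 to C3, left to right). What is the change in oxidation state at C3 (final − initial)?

0

Before: C3 has 1 bond to C, 2 bonds to O, 1 bond to N → oxidation state +3.
After: C3 has 1 bond to C, 3 bonds to O → oxidation state +3.
Δ = +3 − (+3) = 0, so no net redox change at C3.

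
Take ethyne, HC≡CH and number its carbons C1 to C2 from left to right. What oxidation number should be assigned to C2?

Count +1 for every bond to an atom more electronegative than carbon and −1 for every bond to one less electronegative; C–C bonds are 0.
C2 has one bond to H (-1), a triple bond to C (3×0 = 0).
Oxidation state = -1 + 0 = -1.

-1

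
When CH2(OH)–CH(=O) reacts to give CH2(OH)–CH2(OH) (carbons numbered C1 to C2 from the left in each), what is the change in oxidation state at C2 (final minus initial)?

Before: C2 has 1 bond to C, 1 bond to H, 2 bonds to O → oxidation state +1.
After: C2 has 1 bond to C, 2 bonds to H, 1 bond to O → oxidation state -1.
Δ = -1 − (+1) = -2, so this is a reduction at C2.

-2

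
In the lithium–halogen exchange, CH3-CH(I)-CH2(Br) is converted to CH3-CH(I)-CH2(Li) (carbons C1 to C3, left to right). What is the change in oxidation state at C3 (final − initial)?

Before: C3 has 1 bond to C, 2 bonds to H, 1 bond to Br → oxidation state -1.
After: C3 has 1 bond to C, 2 bonds to H, 1 bond to Li → oxidation state -3.
Δ = -3 − (-1) = -2, so this is a reduction at C3.

-2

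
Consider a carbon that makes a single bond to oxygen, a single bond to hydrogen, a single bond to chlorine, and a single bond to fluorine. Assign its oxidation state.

The carbon has one bond to Cl (+1), one bond to F (+1), one bond to H (-1), one bond to O (+1).
Oxidation state = +1 + 1 − 1 + 1 = +2.

+2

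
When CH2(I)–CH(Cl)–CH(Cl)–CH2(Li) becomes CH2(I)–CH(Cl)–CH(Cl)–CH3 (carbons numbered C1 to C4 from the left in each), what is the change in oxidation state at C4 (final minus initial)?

Before: C4 has 1 bond to C, 2 bonds to H, 1 bond to Li → oxidation state -3.
After: C4 has 1 bond to C, 3 bonds to H → oxidation state -3.
Δ = -3 − (-3) = 0, so no net redox change at C4.

0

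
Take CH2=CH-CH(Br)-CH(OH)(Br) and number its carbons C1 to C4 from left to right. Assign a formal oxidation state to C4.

C4 has one bond to C (0), one bond to H (-1), one bond to O (+1), one bond to Br (+1).
Oxidation state = 0 − 1 + 1 + 1 = +1.

+1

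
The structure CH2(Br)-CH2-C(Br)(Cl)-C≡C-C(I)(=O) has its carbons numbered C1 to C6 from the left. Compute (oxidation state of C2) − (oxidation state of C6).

C2: 2C, 2H → 0 − 2 = -2
C6: 1C, 2O, 1I → 0 + 2 + 1 = +3
Difference: -2 − (+3) = -5.

-5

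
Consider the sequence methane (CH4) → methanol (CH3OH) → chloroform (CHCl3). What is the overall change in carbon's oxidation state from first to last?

+6

Carbon oxidation states along the series — methane: -4, methanol: -2, chloroform: +2.
Net change = +2 − (-4) = +6.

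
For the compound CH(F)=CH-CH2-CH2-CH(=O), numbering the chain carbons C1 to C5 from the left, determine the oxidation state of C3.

-2

Bonds to more-electronegative neighbours contribute +1 each, bonds to H or metals contribute −1 each, and C–C bonds contribute 0.
C3 has one bond to C (0), one bond to C (0), one bond to H (-1), one bond to H (-1).
Oxidation state = 0 + 0 − 1 − 1 = -2.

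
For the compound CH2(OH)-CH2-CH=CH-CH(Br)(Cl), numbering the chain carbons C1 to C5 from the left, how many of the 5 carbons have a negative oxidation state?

4

Assign +1 per bond to O/N/halogen, −1 per bond to H or an electropositive element, and 0 per bond to carbon. Tallying each carbon:
C1: 1C, 2H, 1O → 0 − 2 + 1 = -1
C2: 2C, 2H → 0 − 2 = -2
C3: 3C, 1H → 0 − 1 = -1
C4: 3C, 1H → 0 − 1 = -1
C5: 1C, 1H, 1Cl, 1Br → 0 − 1 + 1 + 1 = +1
4 carbons (C1, C2, C3, C4) meet the condition.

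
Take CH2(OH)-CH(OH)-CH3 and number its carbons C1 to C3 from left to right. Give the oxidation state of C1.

-1

C1 has one bond to C (0), one bond to H (-1), one bond to O (+1), one bond to H (-1).
Oxidation state = 0 − 1 + 1 − 1 = -1.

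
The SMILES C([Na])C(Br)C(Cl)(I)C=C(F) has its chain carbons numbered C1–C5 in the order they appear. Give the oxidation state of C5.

C5 has a double bond to C (2×0 = 0), one bond to H (-1), one bond to F (+1).
Oxidation state = 0 − 1 + 1 = 0.

0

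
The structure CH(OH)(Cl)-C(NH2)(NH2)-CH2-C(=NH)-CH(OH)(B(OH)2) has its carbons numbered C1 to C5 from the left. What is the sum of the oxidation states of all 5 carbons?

+2

Assign +1 per bond to O/N/halogen, −1 per bond to H or an electropositive element, and 0 per bond to carbon. Tallying each carbon:
C1: 1C, 1H, 1O, 1Cl → 0 − 1 + 1 + 1 = +1
C2: 2C, 2N → 0 + 2 = +2
C3: 2C, 2H → 0 − 2 = -2
C4: 2C, 2N → 0 + 2 = +2
C5: 1C, 1H, 1O, 1B → 0 − 1 + 1 − 1 = -1
Sum = +1 + 2 − 2 + 2 − 1 = +2.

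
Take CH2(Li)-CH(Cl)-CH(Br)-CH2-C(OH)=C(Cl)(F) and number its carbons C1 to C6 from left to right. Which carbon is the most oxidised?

C6

Tallying each carbon's bonds:
C1: 1C, 2H, 1Li → 0 − 2 − 1 = -3
C2: 2C, 1H, 1Cl → 0 − 1 + 1 = 0
C3: 2C, 1H, 1Br → 0 − 1 + 1 = 0
C4: 2C, 2H → 0 − 2 = -2
C5: 3C, 1O → 0 + 1 = +1
C6: 2C, 1F, 1Cl → 0 + 1 + 1 = +2
The most oxidised carbon is C6 at +2.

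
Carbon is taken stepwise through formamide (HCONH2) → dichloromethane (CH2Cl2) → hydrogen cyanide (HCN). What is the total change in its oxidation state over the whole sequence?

0

Carbon oxidation states along the series — formamide: +2, dichloromethane: 0, hydrogen cyanide: +2.
Net change = +2 − (+2) = 0.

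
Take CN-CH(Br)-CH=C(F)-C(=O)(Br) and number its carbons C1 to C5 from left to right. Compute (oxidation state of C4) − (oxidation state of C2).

+1

C4: 3C, 1F → 0 + 1 = +1
C2: 2C, 1H, 1Br → 0 − 1 + 1 = 0
Difference: +1 − (0) = +1.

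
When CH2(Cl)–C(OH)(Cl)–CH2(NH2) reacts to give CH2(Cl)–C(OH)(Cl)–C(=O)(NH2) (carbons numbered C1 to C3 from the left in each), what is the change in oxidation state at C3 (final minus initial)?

+4

Before: C3 has 1 bond to C, 2 bonds to H, 1 bond to N → oxidation state -1.
After: C3 has 1 bond to C, 2 bonds to O, 1 bond to N → oxidation state +3.
Δ = +3 − (-1) = +4, so this is an oxidation at C3.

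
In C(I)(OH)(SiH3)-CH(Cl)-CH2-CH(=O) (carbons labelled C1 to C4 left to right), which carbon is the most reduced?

Assign +1 per bond to O/N/halogen, −1 per bond to H or an electropositive element, and 0 per bond to carbon. Tallying each carbon:
C1: 1C, 1O, 1I, 1Si → 0 + 1 + 1 − 1 = +1
C2: 2C, 1H, 1Cl → 0 − 1 + 1 = 0
C3: 2C, 2H → 0 − 2 = -2
C4: 1C, 1H, 2O → 0 − 1 + 2 = +1
The most reduced carbon is C3 at -2.

C3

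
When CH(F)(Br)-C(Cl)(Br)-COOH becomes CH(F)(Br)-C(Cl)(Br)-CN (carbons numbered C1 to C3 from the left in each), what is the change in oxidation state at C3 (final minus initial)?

0

Before: C3 has 1 bond to C, 3 bonds to O → oxidation state +3.
After: C3 has 1 bond to C, 3 bonds to N → oxidation state +3.
Δ = +3 − (+3) = 0, so no net redox change at C3.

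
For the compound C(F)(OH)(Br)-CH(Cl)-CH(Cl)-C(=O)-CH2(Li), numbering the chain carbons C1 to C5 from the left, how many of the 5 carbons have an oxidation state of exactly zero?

Bonds to more-electronegative neighbours contribute +1 each, bonds to H or metals contribute −1 each, and C–C bonds contribute 0. Tallying each carbon:
C1: 1C, 1O, 1F, 1Br → 0 + 1 + 1 + 1 = +3
C2: 2C, 1H, 1Cl → 0 − 1 + 1 = 0
C3: 2C, 1H, 1Cl → 0 − 1 + 1 = 0
C4: 2C, 2O → 0 + 2 = +2
C5: 1C, 2H, 1Li → 0 − 2 − 1 = -3
2 carbons (C2, C3) meet the condition.

2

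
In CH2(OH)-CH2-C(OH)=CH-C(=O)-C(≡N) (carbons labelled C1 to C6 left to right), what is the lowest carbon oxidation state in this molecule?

Assign +1 per bond to O/N/halogen, −1 per bond to H or an electropositive element, and 0 per bond to carbon. Tallying each carbon:
C1: 1C, 2H, 1O → 0 − 2 + 1 = -1
C2: 2C, 2H → 0 − 2 = -2
C3: 3C, 1O → 0 + 1 = +1
C4: 3C, 1H → 0 − 1 = -1
C5: 2C, 2O → 0 + 2 = +2
C6: 1C, 3N → 0 + 3 = +3
The lowest value is -2.

-2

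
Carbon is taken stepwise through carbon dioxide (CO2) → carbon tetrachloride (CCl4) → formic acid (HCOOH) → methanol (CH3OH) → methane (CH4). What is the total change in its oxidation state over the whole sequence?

Carbon oxidation states along the series — carbon dioxide: +4, carbon tetrachloride: +4, formic acid: +2, methanol: -2, methane: -4.
Net change = -4 − (+4) = -8.

-8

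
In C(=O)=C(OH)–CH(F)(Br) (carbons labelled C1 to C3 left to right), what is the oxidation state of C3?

+1

Count +1 for every bond to an atom more electronegative than carbon and −1 for every bond to one less electronegative; C–C bonds are 0.
C3 has one bond to C (0), one bond to F (+1), one bond to Br (+1), one bond to H (-1).
Oxidation state = 0 + 1 + 1 − 1 = +1.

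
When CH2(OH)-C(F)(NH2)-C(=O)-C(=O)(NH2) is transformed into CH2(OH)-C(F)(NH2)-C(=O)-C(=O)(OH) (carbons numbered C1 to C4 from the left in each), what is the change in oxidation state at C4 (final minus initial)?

Before: C4 has 1 bond to C, 2 bonds to O, 1 bond to N → oxidation state +3.
After: C4 has 1 bond to C, 3 bonds to O → oxidation state +3.
Δ = +3 − (+3) = 0, so no net redox change at C4.

0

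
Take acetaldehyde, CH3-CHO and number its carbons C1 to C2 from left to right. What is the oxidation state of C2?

Each bond to a more electronegative atom (O, N, halogen) counts +1, each bond to a less electronegative atom (H, metal, B, Si) counts −1, and each C–C bond counts 0.
C2 has one bond to H (-1), a double bond to O (2×+1 = +2), one bond to C (0).
Oxidation state = -1 + 2 + 0 = +1.

+1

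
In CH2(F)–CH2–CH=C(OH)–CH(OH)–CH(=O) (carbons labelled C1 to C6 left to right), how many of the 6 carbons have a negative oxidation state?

3

Bonds to more-electronegative neighbours contribute +1 each, bonds to H or metals contribute −1 each, and C–C bonds contribute 0. Tallying each carbon:
C1: 1C, 2H, 1F → 0 − 2 + 1 = -1
C2: 2C, 2H → 0 − 2 = -2
C3: 3C, 1H → 0 − 1 = -1
C4: 3C, 1O → 0 + 1 = +1
C5: 2C, 1H, 1O → 0 − 1 + 1 = 0
C6: 1C, 1H, 2O → 0 − 1 + 2 = +1
3 carbons (C1, C2, C3) meet the condition.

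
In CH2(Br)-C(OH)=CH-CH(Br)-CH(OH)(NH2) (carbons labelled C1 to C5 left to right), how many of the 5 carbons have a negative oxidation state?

Tallying each carbon's bonds:
C1: 1C, 2H, 1Br → 0 − 2 + 1 = -1
C2: 3C, 1O → 0 + 1 = +1
C3: 3C, 1H → 0 − 1 = -1
C4: 2C, 1H, 1Br → 0 − 1 + 1 = 0
C5: 1C, 1H, 1O, 1N → 0 − 1 + 1 + 1 = +1
2 carbons (C1, C3) meet the condition.

2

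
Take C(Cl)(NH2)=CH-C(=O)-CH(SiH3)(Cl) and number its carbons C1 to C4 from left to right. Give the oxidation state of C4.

-1

C4 has one bond to C (0), one bond to Si (-1), one bond to Cl (+1), one bond to H (-1).
Oxidation state = 0 − 1 + 1 − 1 = -1.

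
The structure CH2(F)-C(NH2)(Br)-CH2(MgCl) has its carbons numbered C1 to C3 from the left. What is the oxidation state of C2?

Count +1 for every bond to an atom more electronegative than carbon and −1 for every bond to one less electronegative; C–C bonds are 0.
C2 has one bond to C (0), one bond to C (0), one bond to N (+1), one bond to Br (+1).
Oxidation state = 0 + 0 + 1 + 1 = +2.

+2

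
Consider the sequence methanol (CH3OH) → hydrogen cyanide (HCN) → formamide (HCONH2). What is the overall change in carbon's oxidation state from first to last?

+4

Carbon oxidation states along the series — methanol: -2, hydrogen cyanide: +2, formamide: +2.
Net change = +2 − (-2) = +4.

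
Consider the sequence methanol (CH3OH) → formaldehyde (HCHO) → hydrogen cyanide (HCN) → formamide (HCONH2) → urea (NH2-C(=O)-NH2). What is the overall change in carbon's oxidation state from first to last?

+6

Carbon oxidation states along the series — methanol: -2, formaldehyde: 0, hydrogen cyanide: +2, formamide: +2, urea: +4.
Net change = +4 − (-2) = +6.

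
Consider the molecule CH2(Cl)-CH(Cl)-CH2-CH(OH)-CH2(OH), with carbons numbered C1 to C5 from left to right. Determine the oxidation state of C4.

0

Bonds to more-electronegative neighbours contribute +1 each, bonds to H or metals contribute −1 each, and C–C bonds contribute 0.
C4 has one bond to C (0), one bond to C (0), one bond to O (+1), one bond to H (-1).
Oxidation state = 0 + 0 + 1 − 1 = 0.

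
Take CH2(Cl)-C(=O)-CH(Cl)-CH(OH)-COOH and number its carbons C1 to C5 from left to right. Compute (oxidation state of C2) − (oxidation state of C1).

+3

C2: 2C, 2O → 0 + 2 = +2
C1: 1C, 2H, 1Cl → 0 − 2 + 1 = -1
Difference: +2 − (-1) = +3.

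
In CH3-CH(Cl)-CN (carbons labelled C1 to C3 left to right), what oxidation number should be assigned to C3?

+3

C3 has one bond to C (0), a triple bond to N (3×+1 = +3).
Oxidation state = 0 + 3 = +3.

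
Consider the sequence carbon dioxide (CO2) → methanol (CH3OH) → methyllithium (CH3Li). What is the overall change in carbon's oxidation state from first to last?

Carbon oxidation states along the series — carbon dioxide: +4, methanol: -2, methyllithium: -4.
Net change = -4 − (+4) = -8.

-8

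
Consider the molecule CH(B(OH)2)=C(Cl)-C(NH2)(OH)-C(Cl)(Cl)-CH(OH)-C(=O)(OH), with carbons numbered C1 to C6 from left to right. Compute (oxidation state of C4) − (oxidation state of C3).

C4: 2C, 2Cl → 0 + 2 = +2
C3: 2C, 1O, 1N → 0 + 1 + 1 = +2
Difference: +2 − (+2) = 0.

0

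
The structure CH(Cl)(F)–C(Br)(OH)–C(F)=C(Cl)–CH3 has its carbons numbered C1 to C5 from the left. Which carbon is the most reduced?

C5

Assign +1 per bond to O/N/halogen, −1 per bond to H or an electropositive element, and 0 per bond to carbon. Tallying each carbon:
C1: 1C, 1H, 1F, 1Cl → 0 − 1 + 1 + 1 = +1
C2: 2C, 1O, 1Br → 0 + 1 + 1 = +2
C3: 3C, 1F → 0 + 1 = +1
C4: 3C, 1Cl → 0 + 1 = +1
C5: 1C, 3H → 0 − 3 = -3
The most reduced carbon is C5 at -3.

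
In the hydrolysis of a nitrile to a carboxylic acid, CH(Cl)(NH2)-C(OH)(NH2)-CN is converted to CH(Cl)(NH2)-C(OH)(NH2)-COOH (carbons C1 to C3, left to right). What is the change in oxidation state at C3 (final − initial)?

Before: C3 has 1 bond to C, 3 bonds to N → oxidation state +3.
After: C3 has 1 bond to C, 3 bonds to O → oxidation state +3.
Δ = +3 − (+3) = 0, so no net redox change at C3.

0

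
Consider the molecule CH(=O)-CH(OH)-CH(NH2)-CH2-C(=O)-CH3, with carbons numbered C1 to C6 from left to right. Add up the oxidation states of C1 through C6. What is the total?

-2

Each bond to a more electronegative atom (O, N, halogen) counts +1, each bond to a less electronegative atom (H, metal, B, Si) counts −1, and each C–C bond counts 0. Tallying each carbon:
C1: 1C, 1H, 2O → 0 − 1 + 2 = +1
C2: 2C, 1H, 1O → 0 − 1 + 1 = 0
C3: 2C, 1H, 1N → 0 − 1 + 1 = 0
C4: 2C, 2H → 0 − 2 = -2
C5: 2C, 2O → 0 + 2 = +2
C6: 1C, 3H → 0 − 3 = -3
Sum = +1 + 0 + 0 − 2 + 2 − 3 = -2.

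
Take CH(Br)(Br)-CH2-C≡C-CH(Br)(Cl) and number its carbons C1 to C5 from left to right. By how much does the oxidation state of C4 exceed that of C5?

C4: 4C → 0 = 0
C5: 1C, 1H, 1Cl, 1Br → 0 − 1 + 1 + 1 = +1
Difference: 0 − (+1) = -1.

-1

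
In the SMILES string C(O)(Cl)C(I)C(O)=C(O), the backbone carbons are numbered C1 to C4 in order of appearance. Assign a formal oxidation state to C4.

C4 has a double bond to C (2×0 = 0), one bond to H (-1), one bond to O (+1).
Oxidation state = 0 − 1 + 1 = 0.

0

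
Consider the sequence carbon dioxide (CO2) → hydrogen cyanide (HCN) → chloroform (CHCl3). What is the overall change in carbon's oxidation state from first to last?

-2

Carbon oxidation states along the series — carbon dioxide: +4, hydrogen cyanide: +2, chloroform: +2.
Net change = +2 − (+4) = -2.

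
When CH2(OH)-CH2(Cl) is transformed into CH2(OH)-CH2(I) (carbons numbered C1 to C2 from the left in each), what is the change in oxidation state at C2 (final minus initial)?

0

Before: C2 has 1 bond to C, 2 bonds to H, 1 bond to Cl → oxidation state -1.
After: C2 has 1 bond to C, 2 bonds to H, 1 bond to I → oxidation state -1.
Δ = -1 − (-1) = 0, so no net redox change at C2.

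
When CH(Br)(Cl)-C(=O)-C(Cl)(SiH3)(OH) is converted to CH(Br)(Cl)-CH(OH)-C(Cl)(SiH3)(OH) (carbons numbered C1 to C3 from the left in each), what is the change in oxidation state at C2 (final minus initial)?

-2

Before: C2 has 2 bonds to C, 2 bonds to O → oxidation state +2.
After: C2 has 2 bonds to C, 1 bond to H, 1 bond to O → oxidation state 0.
Δ = 0 − (+2) = -2, so this is a reduction at C2.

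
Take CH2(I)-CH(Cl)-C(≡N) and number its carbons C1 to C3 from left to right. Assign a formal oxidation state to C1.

-1

Bonds to more-electronegative neighbours contribute +1 each, bonds to H or metals contribute −1 each, and C–C bonds contribute 0.
C1 has one bond to C (0), one bond to I (+1), one bond to H (-1), one bond to H (-1).
Oxidation state = 0 + 1 − 1 − 1 = -1.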